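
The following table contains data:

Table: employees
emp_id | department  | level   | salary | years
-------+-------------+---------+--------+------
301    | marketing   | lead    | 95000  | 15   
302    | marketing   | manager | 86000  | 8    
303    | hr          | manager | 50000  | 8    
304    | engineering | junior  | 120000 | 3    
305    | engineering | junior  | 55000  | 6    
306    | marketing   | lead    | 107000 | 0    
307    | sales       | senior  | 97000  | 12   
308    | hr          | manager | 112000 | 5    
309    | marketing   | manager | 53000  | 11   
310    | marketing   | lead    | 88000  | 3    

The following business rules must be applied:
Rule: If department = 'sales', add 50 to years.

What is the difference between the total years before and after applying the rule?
50

Step 1: Original sum of years = 71
Step 2: 1 records have department = 'sales'
Step 3: Each affected record changes by 50
Step 4: Total change = 1 × 50 = 50
Step 5: New sum = 71 + 50 = 121
Step 6: Difference = |121 - 71| = 50
        (Sum increased by 50)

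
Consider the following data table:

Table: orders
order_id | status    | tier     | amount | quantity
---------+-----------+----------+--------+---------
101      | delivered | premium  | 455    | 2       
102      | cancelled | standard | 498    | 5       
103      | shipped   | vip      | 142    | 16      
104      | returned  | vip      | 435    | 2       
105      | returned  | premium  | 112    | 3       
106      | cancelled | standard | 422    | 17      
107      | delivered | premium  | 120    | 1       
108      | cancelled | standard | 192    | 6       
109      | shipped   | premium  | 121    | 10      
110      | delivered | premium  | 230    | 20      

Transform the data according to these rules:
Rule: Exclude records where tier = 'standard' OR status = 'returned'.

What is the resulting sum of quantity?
49

Step 1: Find records where tier = 'standard' OR status = 'returned'
Step 2: 5 records match, summing to 33
Step 3: Original sum: 82
Step 4: Remaining sum = 82 - 33 = 49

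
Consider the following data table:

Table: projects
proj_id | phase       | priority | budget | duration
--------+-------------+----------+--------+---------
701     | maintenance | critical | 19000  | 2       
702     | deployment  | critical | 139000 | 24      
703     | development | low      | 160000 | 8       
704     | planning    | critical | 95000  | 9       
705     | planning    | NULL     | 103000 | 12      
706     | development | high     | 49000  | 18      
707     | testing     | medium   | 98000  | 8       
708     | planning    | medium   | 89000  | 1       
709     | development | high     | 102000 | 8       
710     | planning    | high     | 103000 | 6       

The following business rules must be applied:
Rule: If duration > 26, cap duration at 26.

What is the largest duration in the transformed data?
24

Step 1: Original maximum duration = 24
Step 2: Check cap of 26 against maximum
Step 3: No records exceed the cap (max 24 <= cap 26), so no capping applies
Step 4: Maximum after transformation = 24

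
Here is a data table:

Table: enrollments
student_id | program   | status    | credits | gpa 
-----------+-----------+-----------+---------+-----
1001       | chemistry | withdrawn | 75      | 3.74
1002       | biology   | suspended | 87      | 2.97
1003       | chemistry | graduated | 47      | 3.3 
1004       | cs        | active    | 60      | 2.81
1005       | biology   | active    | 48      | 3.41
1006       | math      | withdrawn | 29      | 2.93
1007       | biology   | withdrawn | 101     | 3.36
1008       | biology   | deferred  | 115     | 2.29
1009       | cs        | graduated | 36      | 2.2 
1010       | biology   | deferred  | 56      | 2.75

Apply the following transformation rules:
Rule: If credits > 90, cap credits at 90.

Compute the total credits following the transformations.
618

Step 1: 2 records have credits > 90
Step 2: These records originally summed to 216
Step 3: After capping: 2 × 90 = 180
Step 4: Unaffected records sum: 438
Step 5: Final sum = 180 + 438 = 618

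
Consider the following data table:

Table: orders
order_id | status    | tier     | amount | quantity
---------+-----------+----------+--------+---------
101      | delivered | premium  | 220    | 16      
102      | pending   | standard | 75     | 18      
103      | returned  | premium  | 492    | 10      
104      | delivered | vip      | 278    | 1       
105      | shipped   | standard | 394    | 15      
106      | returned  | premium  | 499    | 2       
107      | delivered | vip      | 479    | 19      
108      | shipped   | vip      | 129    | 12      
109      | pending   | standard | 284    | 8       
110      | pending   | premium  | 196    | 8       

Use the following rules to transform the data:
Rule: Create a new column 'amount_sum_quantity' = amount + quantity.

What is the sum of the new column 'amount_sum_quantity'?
3155

Step 1: For each record, compute amount + quantity
Example calculations:
  220 + 16 = 236
  75 + 18 = 93
  492 + 10 = 502
  ...
Step 2: Sum all derived values
Step 3: Total = 3155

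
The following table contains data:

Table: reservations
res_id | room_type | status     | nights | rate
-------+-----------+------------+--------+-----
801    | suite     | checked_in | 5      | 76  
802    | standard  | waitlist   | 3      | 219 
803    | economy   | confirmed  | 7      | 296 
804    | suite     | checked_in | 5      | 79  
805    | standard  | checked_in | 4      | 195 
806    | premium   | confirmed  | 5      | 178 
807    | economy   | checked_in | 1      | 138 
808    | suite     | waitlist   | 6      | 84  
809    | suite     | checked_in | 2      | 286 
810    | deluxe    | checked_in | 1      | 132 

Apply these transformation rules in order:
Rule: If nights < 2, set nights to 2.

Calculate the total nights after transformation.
41

Step 1: 2 records have nights < 2
Step 2: These records originally summed to 2
Step 3: After setting to minimum: 2 × 2 = 4
Step 4: Unaffected records sum: 37
Step 5: Final sum = 4 + 37 = 41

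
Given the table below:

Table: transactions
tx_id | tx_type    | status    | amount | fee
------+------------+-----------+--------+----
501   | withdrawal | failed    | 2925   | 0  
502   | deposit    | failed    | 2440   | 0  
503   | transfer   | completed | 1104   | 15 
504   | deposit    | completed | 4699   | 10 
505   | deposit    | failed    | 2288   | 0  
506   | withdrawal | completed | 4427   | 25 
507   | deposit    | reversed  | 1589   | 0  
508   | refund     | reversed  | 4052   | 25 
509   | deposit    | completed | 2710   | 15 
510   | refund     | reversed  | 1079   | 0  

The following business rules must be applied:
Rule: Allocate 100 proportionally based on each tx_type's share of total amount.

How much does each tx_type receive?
deposit: 50.25, refund: 18.79, transfer: 4.04, withdrawal: 26.92

Step 1: Calculate total amount = 27313
Step 2: Calculate each tx_type's proportion:
  deposit: 13726/27313 = 50.25% → 50.25
  refund: 5131/27313 = 18.79% → 18.79
  transfer: 1104/27313 = 4.04% → 4.04
  withdrawal: 7352/27313 = 26.92% → 26.92
Step 3: Verify: sum of allocations ≈ 100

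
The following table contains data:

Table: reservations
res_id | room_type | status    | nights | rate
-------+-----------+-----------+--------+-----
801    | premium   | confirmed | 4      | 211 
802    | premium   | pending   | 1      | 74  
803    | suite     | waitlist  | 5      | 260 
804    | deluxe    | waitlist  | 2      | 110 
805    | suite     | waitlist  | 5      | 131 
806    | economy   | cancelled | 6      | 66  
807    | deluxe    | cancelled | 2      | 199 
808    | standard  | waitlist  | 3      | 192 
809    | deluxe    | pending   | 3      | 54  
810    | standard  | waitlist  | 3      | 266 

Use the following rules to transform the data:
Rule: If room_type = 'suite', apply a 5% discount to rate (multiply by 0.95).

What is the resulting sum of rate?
1543.45

Step 1: Records with room_type = 'suite' have total rate = 391
Step 2: Apply multiplier: 391 × 0.95 = 371.45
Step 3: Other records total: 1172
Step 4: Final sum = 371.45 + 1172 = 1543.45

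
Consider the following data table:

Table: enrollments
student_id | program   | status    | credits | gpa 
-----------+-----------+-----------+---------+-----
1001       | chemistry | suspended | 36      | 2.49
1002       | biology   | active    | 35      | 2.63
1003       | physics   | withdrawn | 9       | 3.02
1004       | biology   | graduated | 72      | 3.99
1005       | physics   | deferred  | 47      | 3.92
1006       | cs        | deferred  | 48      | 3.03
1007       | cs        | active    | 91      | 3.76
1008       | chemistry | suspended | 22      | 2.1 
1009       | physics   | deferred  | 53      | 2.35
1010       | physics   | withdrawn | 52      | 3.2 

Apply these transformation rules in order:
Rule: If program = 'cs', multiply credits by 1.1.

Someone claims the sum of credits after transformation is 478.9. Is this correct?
Yes, the result is correct.

Step 1: Calculate the correct sum after transformation
Step 2: Apply multiplier 1.1 to records where program = 'cs'
Step 3: Correct result = 478.9
Step 4: Claimed result = 478.9
Step 5: 478.9 = 478.9 ✓
Conclusion: The claimed result is correct.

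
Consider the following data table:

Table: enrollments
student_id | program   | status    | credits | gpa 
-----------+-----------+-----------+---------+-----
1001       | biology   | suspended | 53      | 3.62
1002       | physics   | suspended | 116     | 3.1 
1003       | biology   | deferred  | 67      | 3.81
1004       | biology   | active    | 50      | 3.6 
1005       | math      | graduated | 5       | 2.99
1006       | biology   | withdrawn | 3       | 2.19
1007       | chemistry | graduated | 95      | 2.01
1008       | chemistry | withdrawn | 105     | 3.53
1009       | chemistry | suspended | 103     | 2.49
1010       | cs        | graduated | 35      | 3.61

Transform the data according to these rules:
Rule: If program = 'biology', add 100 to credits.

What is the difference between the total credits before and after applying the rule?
400

Step 1: Original sum of credits = 632
Step 2: 4 records have program = 'biology'
Step 3: Each affected record changes by 100
Step 4: Total change = 4 × 100 = 400
Step 5: New sum = 632 + 400 = 1032
Step 6: Difference = |1032 - 632| = 400
        (Sum increased by 400)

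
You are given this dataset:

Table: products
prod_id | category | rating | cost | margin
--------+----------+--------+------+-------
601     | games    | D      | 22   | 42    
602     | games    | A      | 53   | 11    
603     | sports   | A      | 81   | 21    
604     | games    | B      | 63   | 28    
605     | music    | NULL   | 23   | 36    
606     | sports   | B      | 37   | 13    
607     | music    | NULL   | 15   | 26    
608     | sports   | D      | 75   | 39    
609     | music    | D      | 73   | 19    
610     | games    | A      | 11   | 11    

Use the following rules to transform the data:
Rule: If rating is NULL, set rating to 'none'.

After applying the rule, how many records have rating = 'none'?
2

Step 1: Count records where rating IS NULL
Step 2: Found 2 records with NULL rating
Step 3: These records will have rating set to 'none'
Step 4: Records already having rating = 'none': 0
Step 5: Answer: 2 + 0 = 2 records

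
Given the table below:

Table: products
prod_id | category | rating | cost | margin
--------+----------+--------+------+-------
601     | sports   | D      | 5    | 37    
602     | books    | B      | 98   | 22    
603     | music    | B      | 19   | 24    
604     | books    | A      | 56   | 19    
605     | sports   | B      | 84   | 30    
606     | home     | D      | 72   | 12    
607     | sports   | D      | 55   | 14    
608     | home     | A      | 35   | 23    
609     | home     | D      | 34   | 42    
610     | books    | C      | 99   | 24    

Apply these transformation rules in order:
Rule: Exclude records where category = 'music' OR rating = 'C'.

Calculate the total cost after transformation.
439

Step 1: Find records where category = 'music' OR rating = 'C'
Step 2: 2 records match, summing to 118
Step 3: Original sum: 557
Step 4: Remaining sum = 557 - 118 = 439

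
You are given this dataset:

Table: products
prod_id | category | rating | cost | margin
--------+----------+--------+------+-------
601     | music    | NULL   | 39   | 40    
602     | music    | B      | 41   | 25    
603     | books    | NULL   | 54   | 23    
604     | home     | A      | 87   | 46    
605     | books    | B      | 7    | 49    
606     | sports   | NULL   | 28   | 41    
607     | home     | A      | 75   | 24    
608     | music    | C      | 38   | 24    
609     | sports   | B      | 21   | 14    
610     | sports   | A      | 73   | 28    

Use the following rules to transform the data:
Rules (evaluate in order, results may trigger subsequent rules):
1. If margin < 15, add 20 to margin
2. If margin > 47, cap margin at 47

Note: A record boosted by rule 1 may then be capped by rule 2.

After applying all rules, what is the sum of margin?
332

Step 1: Apply rule 1 to records with margin < 15
  - 1 records get bonus of 20
  - Of these, 0 records then exceed 47 and get capped
Step 2: Apply rule 2 to records with margin > 47
  - 1 records (original) are capped
Step 3: Calculate final sum = 332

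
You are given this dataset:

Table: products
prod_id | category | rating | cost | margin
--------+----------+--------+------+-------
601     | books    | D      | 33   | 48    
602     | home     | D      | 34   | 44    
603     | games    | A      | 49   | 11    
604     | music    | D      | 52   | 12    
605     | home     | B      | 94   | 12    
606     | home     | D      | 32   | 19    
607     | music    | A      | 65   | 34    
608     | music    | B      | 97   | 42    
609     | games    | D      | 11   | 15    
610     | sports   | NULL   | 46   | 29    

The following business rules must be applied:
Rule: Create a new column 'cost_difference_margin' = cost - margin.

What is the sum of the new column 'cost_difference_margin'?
247

Step 1: For each record, compute cost - margin
Example calculations:
  33 - 48 = -15
  34 - 44 = -10
  49 - 11 = 38
  ...
Step 2: Sum all derived values
Step 3: Total = 247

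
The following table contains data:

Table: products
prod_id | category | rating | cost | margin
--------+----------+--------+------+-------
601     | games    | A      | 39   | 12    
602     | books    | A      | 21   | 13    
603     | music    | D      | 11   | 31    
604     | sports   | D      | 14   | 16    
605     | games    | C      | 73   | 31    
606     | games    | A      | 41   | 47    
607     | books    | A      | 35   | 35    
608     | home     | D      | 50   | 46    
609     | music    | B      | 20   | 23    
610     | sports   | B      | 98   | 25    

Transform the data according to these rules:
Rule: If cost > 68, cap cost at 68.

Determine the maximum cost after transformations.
68

Step 1: Original maximum cost = 98
Step 2: Apply cap at 68
Step 3: 2 records had cost > 68 and were capped
Step 4: Maximum after transformation = 68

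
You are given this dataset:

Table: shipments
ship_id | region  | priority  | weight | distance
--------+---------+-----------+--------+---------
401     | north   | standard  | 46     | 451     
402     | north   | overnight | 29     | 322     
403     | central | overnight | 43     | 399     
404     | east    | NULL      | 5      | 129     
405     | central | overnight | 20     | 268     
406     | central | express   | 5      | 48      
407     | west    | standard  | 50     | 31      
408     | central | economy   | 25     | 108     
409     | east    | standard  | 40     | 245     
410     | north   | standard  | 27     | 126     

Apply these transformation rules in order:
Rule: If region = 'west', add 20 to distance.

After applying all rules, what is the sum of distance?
2147

Step 1: Count records where region = 'west': 1
Step 2: Total bonus added: 1 × 20 = 20
Step 3: Original sum of distance: 2127
Step 4: Final sum = 2127 + 20 = 2147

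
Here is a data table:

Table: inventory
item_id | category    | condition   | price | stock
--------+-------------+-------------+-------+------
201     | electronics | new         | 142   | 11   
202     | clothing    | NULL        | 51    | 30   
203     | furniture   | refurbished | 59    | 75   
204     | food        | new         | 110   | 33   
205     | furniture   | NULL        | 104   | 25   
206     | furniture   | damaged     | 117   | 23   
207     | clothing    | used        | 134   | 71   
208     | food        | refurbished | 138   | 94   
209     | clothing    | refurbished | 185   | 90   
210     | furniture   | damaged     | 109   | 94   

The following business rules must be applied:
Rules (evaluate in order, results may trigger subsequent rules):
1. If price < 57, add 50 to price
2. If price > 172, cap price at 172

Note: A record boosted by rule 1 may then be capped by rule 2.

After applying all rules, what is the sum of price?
1186

Step 1: Apply rule 1 to records with price < 57
  - 1 records get bonus of 50
  - Of these, 0 records then exceed 172 and get capped
Step 2: Apply rule 2 to records with price > 172
  - 1 records (original) are capped
Step 3: Calculate final sum = 1186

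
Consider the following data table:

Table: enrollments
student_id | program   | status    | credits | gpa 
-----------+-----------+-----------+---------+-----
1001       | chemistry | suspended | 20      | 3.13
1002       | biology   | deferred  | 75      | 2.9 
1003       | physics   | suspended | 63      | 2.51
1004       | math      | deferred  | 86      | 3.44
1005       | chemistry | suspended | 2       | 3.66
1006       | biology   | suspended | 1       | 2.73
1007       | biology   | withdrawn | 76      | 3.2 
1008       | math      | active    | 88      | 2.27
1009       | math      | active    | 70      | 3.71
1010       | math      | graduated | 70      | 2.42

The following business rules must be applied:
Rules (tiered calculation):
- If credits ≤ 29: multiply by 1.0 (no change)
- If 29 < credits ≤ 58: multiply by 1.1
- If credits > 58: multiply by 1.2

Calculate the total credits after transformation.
656.6

Step 1: Tier 1 (credits ≤ 29): 3 records, sum = 23 × 1.0 = 23.0
Step 2: Tier 2 (29 < credits ≤ 58): 0 records, sum = 0 × 1.1 = 0.0
Step 3: Tier 3 (credits > 58): 7 records, sum = 528 × 1.2 = 633.6
Step 4: Final sum = 23.0 + 0.0 + 633.6 = 656.6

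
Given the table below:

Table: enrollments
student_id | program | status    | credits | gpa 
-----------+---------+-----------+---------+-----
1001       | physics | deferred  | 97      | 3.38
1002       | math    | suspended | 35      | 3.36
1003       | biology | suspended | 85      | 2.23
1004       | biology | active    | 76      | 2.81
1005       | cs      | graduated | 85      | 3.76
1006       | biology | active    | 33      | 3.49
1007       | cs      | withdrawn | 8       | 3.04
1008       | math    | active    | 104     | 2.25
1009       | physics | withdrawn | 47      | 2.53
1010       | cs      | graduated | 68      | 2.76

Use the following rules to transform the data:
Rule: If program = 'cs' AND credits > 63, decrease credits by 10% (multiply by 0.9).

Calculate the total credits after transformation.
622.7

Step 1: Find records where program = 'cs' AND credits > 63
Step 2: 2 records match, summing to 153
Step 3: After multiplier: 153 × 0.9 = 137.7
Step 4: Unaffected records sum: 485
Step 5: Final sum = 137.7 + 485 = 622.7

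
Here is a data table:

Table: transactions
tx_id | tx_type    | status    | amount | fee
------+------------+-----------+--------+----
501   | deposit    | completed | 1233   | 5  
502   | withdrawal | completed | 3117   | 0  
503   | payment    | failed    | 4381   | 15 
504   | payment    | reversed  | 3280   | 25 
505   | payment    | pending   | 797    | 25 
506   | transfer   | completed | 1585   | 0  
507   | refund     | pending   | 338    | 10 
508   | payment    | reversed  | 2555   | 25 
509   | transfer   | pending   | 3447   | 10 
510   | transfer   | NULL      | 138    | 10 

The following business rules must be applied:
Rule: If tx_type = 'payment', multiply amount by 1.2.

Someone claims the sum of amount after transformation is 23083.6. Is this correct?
No, the correct result is 23073.6.

Step 1: Calculate the correct sum after transformation
Step 2: Apply multiplier 1.2 to records where tx_type = 'payment'
Step 3: Correct result = 23073.6
Step 4: Claimed result = 23083.6
Step 5: 23073.6 ≠ 23083.6
Conclusion: The claimed result is incorrect. The correct answer is 23073.6.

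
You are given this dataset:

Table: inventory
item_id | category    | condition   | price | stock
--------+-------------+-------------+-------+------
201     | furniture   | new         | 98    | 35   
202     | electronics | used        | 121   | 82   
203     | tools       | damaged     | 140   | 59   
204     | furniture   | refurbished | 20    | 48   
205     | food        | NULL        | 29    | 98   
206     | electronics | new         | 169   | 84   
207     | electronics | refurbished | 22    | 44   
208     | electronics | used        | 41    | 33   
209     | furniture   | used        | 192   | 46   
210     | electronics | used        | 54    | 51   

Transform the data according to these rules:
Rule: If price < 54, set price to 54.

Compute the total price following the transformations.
990

Step 1: 4 records have price < 54
Step 2: These records originally summed to 112
Step 3: After setting to minimum: 4 × 54 = 216
Step 4: Unaffected records sum: 774
Step 5: Final sum = 216 + 774 = 990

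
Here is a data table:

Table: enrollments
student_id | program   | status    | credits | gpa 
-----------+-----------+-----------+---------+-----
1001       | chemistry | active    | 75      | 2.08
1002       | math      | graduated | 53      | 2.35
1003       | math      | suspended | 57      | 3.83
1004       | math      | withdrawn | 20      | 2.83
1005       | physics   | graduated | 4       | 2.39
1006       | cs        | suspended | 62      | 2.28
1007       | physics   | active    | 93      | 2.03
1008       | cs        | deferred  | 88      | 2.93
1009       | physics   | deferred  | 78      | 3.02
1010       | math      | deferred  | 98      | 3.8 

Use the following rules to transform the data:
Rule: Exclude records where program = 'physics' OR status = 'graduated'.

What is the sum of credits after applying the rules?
400

Step 1: Find records where program = 'physics' OR status = 'graduated'
Step 2: 4 records match, summing to 228
Step 3: Original sum: 628
Step 4: Remaining sum = 628 - 228 = 400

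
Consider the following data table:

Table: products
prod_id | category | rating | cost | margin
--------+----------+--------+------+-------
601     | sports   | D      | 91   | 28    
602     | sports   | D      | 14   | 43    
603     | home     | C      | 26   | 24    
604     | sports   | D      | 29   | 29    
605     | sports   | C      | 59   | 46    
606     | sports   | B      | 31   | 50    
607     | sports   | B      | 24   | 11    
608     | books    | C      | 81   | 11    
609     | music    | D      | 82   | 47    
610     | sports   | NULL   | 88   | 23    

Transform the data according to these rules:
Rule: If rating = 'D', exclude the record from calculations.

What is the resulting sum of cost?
309

Step 1: Identify records where rating = 'D'
Step 2: The excluded records sum to 216
Step 3: Original total cost = 525
Step 4: Remaining total = 525 - 216 = 309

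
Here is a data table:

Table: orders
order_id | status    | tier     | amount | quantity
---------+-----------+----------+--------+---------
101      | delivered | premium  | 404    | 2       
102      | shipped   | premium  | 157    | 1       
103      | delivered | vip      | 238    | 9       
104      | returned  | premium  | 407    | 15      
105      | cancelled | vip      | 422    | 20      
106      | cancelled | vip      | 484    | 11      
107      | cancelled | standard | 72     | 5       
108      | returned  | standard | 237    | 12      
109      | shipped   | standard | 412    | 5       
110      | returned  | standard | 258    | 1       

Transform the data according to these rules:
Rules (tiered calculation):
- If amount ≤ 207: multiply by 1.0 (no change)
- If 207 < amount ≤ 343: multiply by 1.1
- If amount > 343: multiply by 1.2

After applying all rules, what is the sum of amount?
3590.1

Step 1: Tier 1 (amount ≤ 207): 2 records, sum = 229 × 1.0 = 229.0
Step 2: Tier 2 (207 < amount ≤ 343): 3 records, sum = 733 × 1.1 = 806.3
Step 3: Tier 3 (amount > 343): 5 records, sum = 2129 × 1.2 = 2554.8
Step 4: Final sum = 229.0 + 806.3 + 2554.8 = 3590.1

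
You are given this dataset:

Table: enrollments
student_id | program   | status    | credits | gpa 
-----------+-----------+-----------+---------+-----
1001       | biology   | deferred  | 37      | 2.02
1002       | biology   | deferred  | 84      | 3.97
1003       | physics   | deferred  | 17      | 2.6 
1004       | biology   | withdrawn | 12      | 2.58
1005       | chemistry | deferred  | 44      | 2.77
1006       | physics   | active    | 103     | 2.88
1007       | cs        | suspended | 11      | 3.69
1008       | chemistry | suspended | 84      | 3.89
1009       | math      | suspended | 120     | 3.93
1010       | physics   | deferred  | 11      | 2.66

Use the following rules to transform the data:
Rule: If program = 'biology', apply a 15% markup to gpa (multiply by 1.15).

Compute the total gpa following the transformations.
32.28

Step 1: Records with program = 'biology' have total gpa = 8.57
Step 2: Apply multiplier: 8.57 × 1.15 = 9.86
Step 3: Other records total: 22.42
Step 4: Final sum = 9.86 + 22.42 = 32.28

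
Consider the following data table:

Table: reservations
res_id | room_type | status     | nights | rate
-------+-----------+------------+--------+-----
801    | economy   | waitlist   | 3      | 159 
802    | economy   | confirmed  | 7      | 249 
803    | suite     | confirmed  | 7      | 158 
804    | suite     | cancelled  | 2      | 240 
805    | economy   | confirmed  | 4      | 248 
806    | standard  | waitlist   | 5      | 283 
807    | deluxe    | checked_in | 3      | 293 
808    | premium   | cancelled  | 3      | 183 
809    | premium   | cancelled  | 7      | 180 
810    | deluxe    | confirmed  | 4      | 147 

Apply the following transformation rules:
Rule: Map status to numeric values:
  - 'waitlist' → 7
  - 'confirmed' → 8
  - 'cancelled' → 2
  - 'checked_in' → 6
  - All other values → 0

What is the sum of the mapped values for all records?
58

Step 1: Apply mapping to each record
Step 2: Count by status:
  'waitlist': 2 records × 7 = 14
  'confirmed': 4 records × 8 = 32
  'cancelled': 3 records × 2 = 6
  'checked_in': 1 records × 6 = 6
Step 3: Sum all mapped values = 58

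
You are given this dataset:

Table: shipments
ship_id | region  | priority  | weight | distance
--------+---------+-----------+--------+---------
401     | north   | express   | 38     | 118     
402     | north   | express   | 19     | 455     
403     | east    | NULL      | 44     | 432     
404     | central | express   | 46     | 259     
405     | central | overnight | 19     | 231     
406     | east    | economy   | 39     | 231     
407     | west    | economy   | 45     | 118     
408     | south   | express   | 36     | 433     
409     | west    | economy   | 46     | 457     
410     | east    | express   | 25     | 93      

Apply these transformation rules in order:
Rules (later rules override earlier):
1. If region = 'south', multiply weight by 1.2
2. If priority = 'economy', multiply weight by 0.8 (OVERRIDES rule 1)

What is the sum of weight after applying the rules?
338.2

Step 1: Rule 2 takes priority for records with priority = 'economy'
  - 3 records: 130 × 0.8 = 104.0
Step 2: Rule 1 applies to remaining records with region = 'south'
  - 1 records: 36 × 1.2 = 43.2
Step 3: Other records unchanged: 191
Step 4: Final sum = 104.0 + 43.2 + 191 = 338.2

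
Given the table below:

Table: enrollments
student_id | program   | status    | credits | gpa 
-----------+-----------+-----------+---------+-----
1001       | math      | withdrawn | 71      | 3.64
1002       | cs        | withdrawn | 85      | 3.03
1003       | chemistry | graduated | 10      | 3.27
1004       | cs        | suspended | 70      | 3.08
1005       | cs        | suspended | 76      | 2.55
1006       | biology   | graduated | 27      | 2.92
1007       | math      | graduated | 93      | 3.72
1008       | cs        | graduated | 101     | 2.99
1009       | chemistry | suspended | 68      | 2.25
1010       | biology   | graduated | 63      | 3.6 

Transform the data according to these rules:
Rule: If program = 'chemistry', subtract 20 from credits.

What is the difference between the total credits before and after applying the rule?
40

Step 1: Original sum of credits = 664
Step 2: 2 records have program = 'chemistry'
Step 3: Each affected record changes by -20
Step 4: Total change = 2 × -20 = -40
Step 5: New sum = 664 + -40 = 624
Step 6: Difference = |624 - 664| = 40
        (Sum decreased by 40)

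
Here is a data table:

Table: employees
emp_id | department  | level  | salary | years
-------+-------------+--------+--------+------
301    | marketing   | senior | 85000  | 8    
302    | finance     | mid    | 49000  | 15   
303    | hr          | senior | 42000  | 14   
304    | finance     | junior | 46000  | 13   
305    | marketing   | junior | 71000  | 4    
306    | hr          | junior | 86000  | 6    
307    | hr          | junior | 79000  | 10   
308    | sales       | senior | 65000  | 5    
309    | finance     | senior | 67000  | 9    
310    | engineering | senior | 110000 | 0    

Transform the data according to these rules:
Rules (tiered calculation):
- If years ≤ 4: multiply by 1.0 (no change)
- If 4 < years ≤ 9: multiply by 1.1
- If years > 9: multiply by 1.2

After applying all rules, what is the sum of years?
97.2

Step 1: Tier 1 (years ≤ 4): 2 records, sum = 4 × 1.0 = 4.0
Step 2: Tier 2 (4 < years ≤ 9): 4 records, sum = 28 × 1.1 = 30.8
Step 3: Tier 3 (years > 9): 4 records, sum = 52 × 1.2 = 62.4
Step 4: Final sum = 4.0 + 30.8 + 62.4 = 97.2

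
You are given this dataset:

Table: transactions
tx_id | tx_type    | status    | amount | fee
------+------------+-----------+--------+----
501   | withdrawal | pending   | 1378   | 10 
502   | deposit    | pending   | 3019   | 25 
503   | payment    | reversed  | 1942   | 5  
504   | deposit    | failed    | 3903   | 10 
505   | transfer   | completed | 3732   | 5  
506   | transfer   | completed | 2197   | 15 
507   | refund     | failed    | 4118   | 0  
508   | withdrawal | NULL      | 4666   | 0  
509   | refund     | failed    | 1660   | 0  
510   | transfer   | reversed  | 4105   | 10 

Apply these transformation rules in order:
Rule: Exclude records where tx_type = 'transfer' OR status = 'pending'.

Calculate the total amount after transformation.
16289

Step 1: Find records where tx_type = 'transfer' OR status = 'pending'
Step 2: 5 records match, summing to 14431
Step 3: Original sum: 30720
Step 4: Remaining sum = 30720 - 14431 = 16289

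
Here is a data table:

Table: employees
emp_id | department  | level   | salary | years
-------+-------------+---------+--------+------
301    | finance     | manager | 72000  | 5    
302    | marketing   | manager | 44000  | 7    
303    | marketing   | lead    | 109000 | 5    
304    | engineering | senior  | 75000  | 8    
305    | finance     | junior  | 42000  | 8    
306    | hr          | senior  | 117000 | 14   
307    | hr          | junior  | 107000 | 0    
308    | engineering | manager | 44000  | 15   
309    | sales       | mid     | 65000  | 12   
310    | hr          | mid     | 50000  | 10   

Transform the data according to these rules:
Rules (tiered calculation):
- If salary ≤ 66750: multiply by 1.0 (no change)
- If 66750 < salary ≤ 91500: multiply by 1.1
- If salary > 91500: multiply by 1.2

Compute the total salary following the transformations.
806300.0

Step 1: Tier 1 (salary ≤ 66750): 5 records, sum = 245000 × 1.0 = 245000.0
Step 2: Tier 2 (66750 < salary ≤ 91500): 2 records, sum = 147000 × 1.1 = 161700.0
Step 3: Tier 3 (salary > 91500): 3 records, sum = 333000 × 1.2 = 399600.0
Step 4: Final sum = 245000.0 + 161700.0 + 399600.0 = 806300.0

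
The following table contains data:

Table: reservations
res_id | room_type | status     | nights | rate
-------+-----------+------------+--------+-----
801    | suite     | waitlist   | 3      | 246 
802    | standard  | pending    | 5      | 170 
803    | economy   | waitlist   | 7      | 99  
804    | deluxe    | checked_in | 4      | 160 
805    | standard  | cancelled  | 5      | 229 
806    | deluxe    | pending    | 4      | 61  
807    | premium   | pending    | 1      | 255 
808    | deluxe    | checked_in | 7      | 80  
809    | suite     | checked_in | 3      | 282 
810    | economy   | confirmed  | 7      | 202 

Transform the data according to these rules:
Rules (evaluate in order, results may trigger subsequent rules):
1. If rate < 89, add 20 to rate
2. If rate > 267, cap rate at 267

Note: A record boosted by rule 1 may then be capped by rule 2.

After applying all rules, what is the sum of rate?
1809

Step 1: Apply rule 1 to records with rate < 89
  - 2 records get bonus of 20
  - Of these, 0 records then exceed 267 and get capped
Step 2: Apply rule 2 to records with rate > 267
  - 1 records (original) are capped
Step 3: Calculate final sum = 1809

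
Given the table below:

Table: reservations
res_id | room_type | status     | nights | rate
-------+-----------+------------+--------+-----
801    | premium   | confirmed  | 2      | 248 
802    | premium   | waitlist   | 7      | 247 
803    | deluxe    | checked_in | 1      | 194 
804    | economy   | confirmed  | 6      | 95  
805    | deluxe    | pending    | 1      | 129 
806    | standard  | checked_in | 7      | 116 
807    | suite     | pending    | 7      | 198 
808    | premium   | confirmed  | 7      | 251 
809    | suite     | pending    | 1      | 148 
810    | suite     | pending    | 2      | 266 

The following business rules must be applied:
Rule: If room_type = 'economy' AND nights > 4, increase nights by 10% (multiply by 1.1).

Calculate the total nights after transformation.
41.6

Step 1: Find records where room_type = 'economy' AND nights > 4
Step 2: 1 records match, summing to 6
Step 3: After multiplier: 6 × 1.1 = 6.6
Step 4: Unaffected records sum: 35
Step 5: Final sum = 6.6 + 35 = 41.6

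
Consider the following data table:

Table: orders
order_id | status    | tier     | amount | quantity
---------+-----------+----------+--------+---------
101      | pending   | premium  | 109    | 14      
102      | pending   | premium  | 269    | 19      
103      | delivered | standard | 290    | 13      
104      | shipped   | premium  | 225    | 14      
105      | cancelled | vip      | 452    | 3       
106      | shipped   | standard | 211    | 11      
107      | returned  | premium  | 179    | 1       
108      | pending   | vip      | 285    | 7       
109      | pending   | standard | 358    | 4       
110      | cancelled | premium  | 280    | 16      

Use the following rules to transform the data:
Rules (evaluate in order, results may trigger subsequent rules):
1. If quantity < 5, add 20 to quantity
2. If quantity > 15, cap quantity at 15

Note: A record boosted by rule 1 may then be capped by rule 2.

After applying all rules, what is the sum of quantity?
134

Step 1: Apply rule 1 to records with quantity < 5
  - 3 records get bonus of 20
  - Of these, 3 records then exceed 15 and get capped
Step 2: Apply rule 2 to records with quantity > 15
  - 2 records (original) are capped
Step 3: Calculate final sum = 134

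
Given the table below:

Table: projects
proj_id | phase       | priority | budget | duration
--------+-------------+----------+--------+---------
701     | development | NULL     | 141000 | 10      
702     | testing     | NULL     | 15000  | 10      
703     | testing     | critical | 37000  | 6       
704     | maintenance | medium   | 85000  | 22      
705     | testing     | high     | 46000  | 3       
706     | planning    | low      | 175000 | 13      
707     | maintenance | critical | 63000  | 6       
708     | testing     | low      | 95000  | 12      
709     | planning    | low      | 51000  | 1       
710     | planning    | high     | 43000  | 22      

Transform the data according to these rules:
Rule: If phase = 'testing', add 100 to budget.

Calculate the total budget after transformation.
751400

Step 1: Count records where phase = 'testing': 4
Step 2: Total bonus added: 4 × 100 = 400
Step 3: Original sum of budget: 751000
Step 4: Final sum = 751000 + 400 = 751400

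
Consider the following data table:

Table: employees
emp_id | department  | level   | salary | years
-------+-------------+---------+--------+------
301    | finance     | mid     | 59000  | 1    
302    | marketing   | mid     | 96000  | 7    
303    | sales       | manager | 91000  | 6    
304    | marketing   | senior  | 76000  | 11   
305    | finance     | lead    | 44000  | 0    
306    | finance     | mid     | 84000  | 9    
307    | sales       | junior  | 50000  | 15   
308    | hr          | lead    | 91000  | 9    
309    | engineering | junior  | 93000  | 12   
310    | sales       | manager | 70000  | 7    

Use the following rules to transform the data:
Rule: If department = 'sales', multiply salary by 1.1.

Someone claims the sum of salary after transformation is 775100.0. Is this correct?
Yes, the result is correct.

Step 1: Calculate the correct sum after transformation
Step 2: Apply multiplier 1.1 to records where department = 'sales'
Step 3: Correct result = 775100.0
Step 4: Claimed result = 775100.0
Step 5: 775100.0 = 775100.0 ✓
Conclusion: The claimed result is correct.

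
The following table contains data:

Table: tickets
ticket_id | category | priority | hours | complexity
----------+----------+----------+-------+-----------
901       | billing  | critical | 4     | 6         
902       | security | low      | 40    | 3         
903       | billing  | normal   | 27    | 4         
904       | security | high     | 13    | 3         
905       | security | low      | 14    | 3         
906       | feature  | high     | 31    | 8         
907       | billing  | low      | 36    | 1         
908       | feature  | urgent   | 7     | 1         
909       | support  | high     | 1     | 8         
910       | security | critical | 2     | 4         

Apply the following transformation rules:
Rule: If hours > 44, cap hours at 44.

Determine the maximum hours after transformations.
40

Step 1: Original maximum hours = 40
Step 2: Check cap of 44 against maximum
Step 3: No records exceed the cap (max 40 <= cap 44), so no capping applies
Step 4: Maximum after transformation = 40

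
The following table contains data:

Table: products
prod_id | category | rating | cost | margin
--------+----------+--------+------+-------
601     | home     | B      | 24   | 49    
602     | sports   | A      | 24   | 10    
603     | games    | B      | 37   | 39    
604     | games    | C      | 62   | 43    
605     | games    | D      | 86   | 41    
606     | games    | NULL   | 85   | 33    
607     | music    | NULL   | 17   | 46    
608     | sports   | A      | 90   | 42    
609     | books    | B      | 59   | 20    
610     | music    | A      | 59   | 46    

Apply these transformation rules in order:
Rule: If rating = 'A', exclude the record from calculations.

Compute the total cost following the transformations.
370

Step 1: Identify records where rating = 'A'
Step 2: The excluded records sum to 173
Step 3: Original total cost = 543
Step 4: Remaining total = 543 - 173 = 370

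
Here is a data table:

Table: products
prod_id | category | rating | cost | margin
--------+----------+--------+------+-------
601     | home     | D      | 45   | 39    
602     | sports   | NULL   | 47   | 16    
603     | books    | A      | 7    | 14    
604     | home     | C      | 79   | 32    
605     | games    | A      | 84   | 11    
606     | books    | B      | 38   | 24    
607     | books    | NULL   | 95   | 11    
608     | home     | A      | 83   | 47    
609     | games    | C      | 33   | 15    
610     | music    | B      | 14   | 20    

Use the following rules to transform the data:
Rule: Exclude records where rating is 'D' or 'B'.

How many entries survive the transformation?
7

Step 1: Count records to exclude
  - 1 (D) + 2 (B) = 3 records
Step 2: Total records: 10
Step 3: Remaining = 10 - 3 = 7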